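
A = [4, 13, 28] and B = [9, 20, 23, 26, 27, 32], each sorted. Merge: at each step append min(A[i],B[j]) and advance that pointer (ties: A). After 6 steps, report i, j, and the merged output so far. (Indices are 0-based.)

i=0 j=0: A[i]=4<=B[j]=9 take 4, i++
i=1 j=0: A[i]=13>B[j]=9 take 9, j++
i=1 j=1: A[i]=13<=B[j]=20 take 13, i++
i=2 j=1: A[i]=28>B[j]=20 take 20, j++
i=2 j=2: A[i]=28>B[j]=23 take 23, j++
i=2 j=3: A[i]=28>B[j]=26 take 26, j++

i=2, j=4, merged so far=[4, 9, 13, 20, 23, 26]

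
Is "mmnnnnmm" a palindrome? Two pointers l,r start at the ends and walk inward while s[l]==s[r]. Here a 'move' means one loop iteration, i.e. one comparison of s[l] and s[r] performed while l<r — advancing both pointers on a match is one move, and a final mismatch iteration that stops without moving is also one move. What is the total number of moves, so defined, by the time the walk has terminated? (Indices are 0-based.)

4 moves

l=0 r=7: 'm'=='m', l++,r--
l=1 r=6: 'm'=='m', l++,r--
l=2 r=5: 'n'=='n', l++,r--
l=3 r=4: 'n'=='n', l++,r--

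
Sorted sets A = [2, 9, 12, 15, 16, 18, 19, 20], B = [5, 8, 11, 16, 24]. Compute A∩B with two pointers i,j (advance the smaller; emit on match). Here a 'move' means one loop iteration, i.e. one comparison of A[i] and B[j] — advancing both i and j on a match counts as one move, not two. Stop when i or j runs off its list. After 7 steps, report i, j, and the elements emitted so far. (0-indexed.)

i=4, j=3, emitted=[]

i=0 j=0: 2<5, i++
i=1 j=0: 9>5, j++
i=1 j=1: 9>8, j++
i=1 j=2: 9<11, i++
i=2 j=2: 12>11, j++
i=2 j=3: 12<16, i++
i=3 j=3: 15<16, i++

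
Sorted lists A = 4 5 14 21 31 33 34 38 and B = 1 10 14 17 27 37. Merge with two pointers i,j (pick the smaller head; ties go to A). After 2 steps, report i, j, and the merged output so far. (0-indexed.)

[i=0,j=0] A[i]=4>B[j]=1 take 1 → j++
[i=0,j=1] A[i]=4<=B[j]=10 take 4 → i++

i=1, j=1, merged so far=[1, 4]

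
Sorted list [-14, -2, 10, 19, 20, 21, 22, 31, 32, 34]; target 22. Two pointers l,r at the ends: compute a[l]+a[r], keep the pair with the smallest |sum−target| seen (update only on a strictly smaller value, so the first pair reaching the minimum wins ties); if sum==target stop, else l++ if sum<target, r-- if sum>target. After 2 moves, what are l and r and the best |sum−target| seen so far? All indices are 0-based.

l=0 r=9: -14+34=20 d=2 *, l++
l=1 r=9: -2+34=32 d=10, r--

l=1, r=8, best |Δ|=2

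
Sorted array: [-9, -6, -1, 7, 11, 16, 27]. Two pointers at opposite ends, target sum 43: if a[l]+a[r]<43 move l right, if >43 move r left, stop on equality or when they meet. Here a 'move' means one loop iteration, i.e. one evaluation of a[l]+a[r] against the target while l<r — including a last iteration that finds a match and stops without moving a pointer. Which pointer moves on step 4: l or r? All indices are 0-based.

[0,6] -9+27=18 <43 → l++
[1,6] -6+27=21 <43 → l++
[2,6] -1+27=26 <43 → l++
[3,6] 7+27=34 <43 → l++

l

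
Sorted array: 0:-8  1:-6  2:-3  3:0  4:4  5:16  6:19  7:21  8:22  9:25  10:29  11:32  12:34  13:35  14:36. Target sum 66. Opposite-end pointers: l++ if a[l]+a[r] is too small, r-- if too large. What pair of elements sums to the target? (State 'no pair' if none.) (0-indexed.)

(32, 34)

[0,14] -8+36=28 <66 → l++
[1,14] -6+36=30 <66 → l++
[2,14] -3+36=33 <66 → l++
[3,14] 0+36=36 <66 → l++
[4,14] 4+36=40 <66 → l++
[5,14] 16+36=52 <66 → l++
[6,14] 19+36=55 <66 → l++
[7,14] 21+36=57 <66 → l++
[8,14] 22+36=58 <66 → l++
[9,14] 25+36=61 <66 → l++
[10,14] 29+36=65 <66 → l++
[11,14] 32+36=68 >66 → r--
[11,13] 32+35=67 >66 → r--
[11,12] 32+34=66 → found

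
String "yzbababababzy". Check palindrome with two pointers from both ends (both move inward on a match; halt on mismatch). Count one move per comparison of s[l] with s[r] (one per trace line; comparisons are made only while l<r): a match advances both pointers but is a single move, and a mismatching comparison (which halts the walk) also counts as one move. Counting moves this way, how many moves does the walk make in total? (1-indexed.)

6 moves

[1,13] 'y'=='y' → l++,r--
[2,12] 'z'=='z' → l++,r--
[3,11] 'b'=='b' → l++,r--
[4,10] 'a'=='a' → l++,r--
[5,9] 'b'=='b' → l++,r--
[6,8] 'a'=='a' → l++,r--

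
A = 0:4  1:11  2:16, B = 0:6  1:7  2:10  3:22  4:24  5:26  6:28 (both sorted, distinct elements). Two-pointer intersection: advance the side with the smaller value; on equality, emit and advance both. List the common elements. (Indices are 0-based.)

i=0 j=0: 4<6, i++
i=1 j=0: 11>6, j++
i=1 j=1: 11>7, j++
i=1 j=2: 11>10, j++
i=1 j=3: 11<22, i++
i=2 j=3: 16<22, i++

intersection = []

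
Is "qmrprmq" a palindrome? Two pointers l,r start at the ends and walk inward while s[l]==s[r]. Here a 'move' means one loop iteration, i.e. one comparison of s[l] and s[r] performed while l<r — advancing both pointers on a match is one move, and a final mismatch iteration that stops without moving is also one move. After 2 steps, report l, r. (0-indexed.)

l=2, r=4

l=0 r=6: 'q'=='q', l++,r--
l=1 r=5: 'm'=='m', l++,r--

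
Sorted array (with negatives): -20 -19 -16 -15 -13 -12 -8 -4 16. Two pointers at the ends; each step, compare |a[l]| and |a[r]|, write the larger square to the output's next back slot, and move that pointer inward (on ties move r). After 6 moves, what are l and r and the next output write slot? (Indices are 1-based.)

l=6, r=8, next write slot=3

l=1 r=9: |-20|>|16| out[9]=400, l++
l=2 r=9: |-19|>|16| out[8]=361, l++
l=3 r=9: |-16|<=|16| out[7]=256, r--
l=3 r=8: |-16|>|-4| out[6]=256, l++
l=4 r=8: |-15|>|-4| out[5]=225, l++
l=5 r=8: |-13|>|-4| out[4]=169, l++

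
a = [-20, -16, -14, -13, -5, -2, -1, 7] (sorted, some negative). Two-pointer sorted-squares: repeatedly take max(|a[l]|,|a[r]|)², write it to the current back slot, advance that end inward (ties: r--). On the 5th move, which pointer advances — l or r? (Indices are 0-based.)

l=0 r=7: |-20|>|7| out[7]=400, l++
l=1 r=7: |-16|>|7| out[6]=256, l++
l=2 r=7: |-14|>|7| out[5]=196, l++
l=3 r=7: |-13|>|7| out[4]=169, l++
l=4 r=7: |-5|<=|7| out[3]=49, r--

r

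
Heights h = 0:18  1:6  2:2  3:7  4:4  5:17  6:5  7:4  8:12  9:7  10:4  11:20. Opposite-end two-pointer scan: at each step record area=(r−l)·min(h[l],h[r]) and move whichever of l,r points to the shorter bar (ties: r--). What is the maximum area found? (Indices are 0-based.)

l=0 r=11: min(18,20)*11=198 best=198 *, l++
l=1 r=11: min(6,20)*10=60 best=198, l++
l=2 r=11: min(2,20)*9=18 best=198, l++
l=3 r=11: min(7,20)*8=56 best=198, l++
l=4 r=11: min(4,20)*7=28 best=198, l++
l=5 r=11: min(17,20)*6=102 best=198, l++
l=6 r=11: min(5,20)*5=25 best=198, l++
l=7 r=11: min(4,20)*4=16 best=198, l++
l=8 r=11: min(12,20)*3=36 best=198, l++
l=9 r=11: min(7,20)*2=14 best=198, l++
l=10 r=11: min(4,20)*1=4 best=198, l++

max area = 198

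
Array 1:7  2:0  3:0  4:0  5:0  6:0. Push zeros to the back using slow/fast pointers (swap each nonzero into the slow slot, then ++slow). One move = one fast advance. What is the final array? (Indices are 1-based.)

[7, 0, 0, 0, 0, 0]

slow=1 fast=1: a[fast]=7≠0 swap→a[1]=7, slow++,fast++
slow=2 fast=2: a[fast]=0, fast++
slow=2 fast=3: a[fast]=0, fast++
slow=2 fast=4: a[fast]=0, fast++
slow=2 fast=5: a[fast]=0, fast++
slow=2 fast=6: a[fast]=0, fast++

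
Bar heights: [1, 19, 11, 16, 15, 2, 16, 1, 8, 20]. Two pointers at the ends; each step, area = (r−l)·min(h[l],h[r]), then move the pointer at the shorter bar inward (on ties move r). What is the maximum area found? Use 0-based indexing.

[0,9] min(1,20)*9=9 best=9 * → l++
[1,9] min(19,20)*8=152 best=152 * → l++
[2,9] min(11,20)*7=77 best=152 → l++
[3,9] min(16,20)*6=96 best=152 → l++
[4,9] min(15,20)*5=75 best=152 → l++
[5,9] min(2,20)*4=8 best=152 → l++
[6,9] min(16,20)*3=48 best=152 → l++
[7,9] min(1,20)*2=2 best=152 → l++
[8,9] min(8,20)*1=8 best=152 → l++

max area = 152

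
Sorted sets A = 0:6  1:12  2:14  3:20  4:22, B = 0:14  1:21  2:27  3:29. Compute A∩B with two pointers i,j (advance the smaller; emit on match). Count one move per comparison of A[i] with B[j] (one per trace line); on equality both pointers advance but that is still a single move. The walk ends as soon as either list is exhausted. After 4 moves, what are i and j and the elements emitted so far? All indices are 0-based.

i=4, j=1, emitted=[14]

[i=0,j=0] 6<14 → i++
[i=1,j=0] 12<14 → i++
[i=2,j=0] 14==14 emit → i++,j++
[i=3,j=1] 20<21 → i++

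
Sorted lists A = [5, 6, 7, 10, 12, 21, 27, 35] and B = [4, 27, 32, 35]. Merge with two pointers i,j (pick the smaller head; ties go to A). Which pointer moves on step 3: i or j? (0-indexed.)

i=0 j=0: A[i]=5>B[j]=4 take 4, j++
i=0 j=1: A[i]=5<=B[j]=27 take 5, i++
i=1 j=1: A[i]=6<=B[j]=27 take 6, i++

i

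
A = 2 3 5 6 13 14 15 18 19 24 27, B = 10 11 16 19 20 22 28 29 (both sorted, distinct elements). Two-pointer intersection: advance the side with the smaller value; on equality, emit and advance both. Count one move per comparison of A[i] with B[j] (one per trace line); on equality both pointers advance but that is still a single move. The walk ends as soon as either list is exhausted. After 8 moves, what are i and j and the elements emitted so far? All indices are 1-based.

i=7, j=3, emitted=[]

[i=1,j=1] 2<10 → i++
[i=2,j=1] 3<10 → i++
[i=3,j=1] 5<10 → i++
[i=4,j=1] 6<10 → i++
[i=5,j=1] 13>10 → j++
[i=5,j=2] 13>11 → j++
[i=5,j=3] 13<16 → i++
[i=6,j=3] 14<16 → i++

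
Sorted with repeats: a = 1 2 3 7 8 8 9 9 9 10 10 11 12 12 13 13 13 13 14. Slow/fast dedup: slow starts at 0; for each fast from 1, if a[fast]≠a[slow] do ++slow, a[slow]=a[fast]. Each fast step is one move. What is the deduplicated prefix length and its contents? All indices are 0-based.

length 11; prefix = [1, 2, 3, 7, 8, 9, 10, 11, 12, 13, 14]

slow=0 fast=1: a[fast]=2≠a[slow]=1 write a[1]=2, slow++,fast++
slow=1 fast=2: a[fast]=3≠a[slow]=2 write a[2]=3, slow++,fast++
slow=2 fast=3: a[fast]=7≠a[slow]=3 write a[3]=7, slow++,fast++
slow=3 fast=4: a[fast]=8≠a[slow]=7 write a[4]=8, slow++,fast++
slow=4 fast=5: a[fast]=8=a[slow] dup, fast++
slow=4 fast=6: a[fast]=9≠a[slow]=8 write a[5]=9, slow++,fast++
slow=5 fast=7: a[fast]=9=a[slow] dup, fast++
slow=5 fast=8: a[fast]=9=a[slow] dup, fast++
slow=5 fast=9: a[fast]=10≠a[slow]=9 write a[6]=10, slow++,fast++
slow=6 fast=10: a[fast]=10=a[slow] dup, fast++
slow=6 fast=11: a[fast]=11≠a[slow]=10 write a[7]=11, slow++,fast++
slow=7 fast=12: a[fast]=12≠a[slow]=11 write a[8]=12, slow++,fast++
slow=8 fast=13: a[fast]=12=a[slow] dup, fast++
slow=8 fast=14: a[fast]=13≠a[slow]=12 write a[9]=13, slow++,fast++
slow=9 fast=15: a[fast]=13=a[slow] dup, fast++
slow=9 fast=16: a[fast]=13=a[slow] dup, fast++
slow=9 fast=17: a[fast]=13=a[slow] dup, fast++
slow=9 fast=18: a[fast]=14≠a[slow]=13 write a[10]=14, slow++,fast++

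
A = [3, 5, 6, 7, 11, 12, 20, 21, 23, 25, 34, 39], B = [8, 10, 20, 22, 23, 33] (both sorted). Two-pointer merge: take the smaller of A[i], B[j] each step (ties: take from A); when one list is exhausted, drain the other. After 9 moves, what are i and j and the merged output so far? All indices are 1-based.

i=8, j=3, merged so far=[3, 5, 6, 7, 8, 10, 11, 12, 20]

i=1 j=1: A[i]=3<=B[j]=8 take 3, i++
i=2 j=1: A[i]=5<=B[j]=8 take 5, i++
i=3 j=1: A[i]=6<=B[j]=8 take 6, i++
i=4 j=1: A[i]=7<=B[j]=8 take 7, i++
i=5 j=1: A[i]=11>B[j]=8 take 8, j++
i=5 j=2: A[i]=11>B[j]=10 take 10, j++
i=5 j=3: A[i]=11<=B[j]=20 take 11, i++
i=6 j=3: A[i]=12<=B[j]=20 take 12, i++
i=7 j=3: A[i]=20<=B[j]=20 take 20, i++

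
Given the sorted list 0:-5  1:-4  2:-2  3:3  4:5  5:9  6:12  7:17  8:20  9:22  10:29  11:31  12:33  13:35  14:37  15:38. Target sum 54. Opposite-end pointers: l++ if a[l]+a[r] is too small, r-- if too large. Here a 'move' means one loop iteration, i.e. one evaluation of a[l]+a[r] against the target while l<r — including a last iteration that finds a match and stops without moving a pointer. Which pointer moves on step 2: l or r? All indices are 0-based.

l=0 r=15: -5+38=33 <54, l++
l=1 r=15: -4+38=34 <54, l++

l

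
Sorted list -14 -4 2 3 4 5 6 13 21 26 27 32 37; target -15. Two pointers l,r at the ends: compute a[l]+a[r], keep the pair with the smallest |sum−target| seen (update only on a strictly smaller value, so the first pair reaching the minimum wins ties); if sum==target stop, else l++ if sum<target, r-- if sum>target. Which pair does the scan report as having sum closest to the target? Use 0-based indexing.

l=0 r=12: -14+37=23 d=38 *, r--
l=0 r=11: -14+32=18 d=33 *, r--
l=0 r=10: -14+27=13 d=28 *, r--
l=0 r=9: -14+26=12 d=27 *, r--
l=0 r=8: -14+21=7 d=22 *, r--
l=0 r=7: -14+13=-1 d=14 *, r--
l=0 r=6: -14+6=-8 d=7 *, r--
l=0 r=5: -14+5=-9 d=6 *, r--
l=0 r=4: -14+4=-10 d=5 *, r--
l=0 r=3: -14+3=-11 d=4 *, r--
l=0 r=2: -14+2=-12 d=3 *, r--
l=0 r=1: -14+-4=-18 d=3, l++

pair (-14, 2) with sum -12 (|Δ|=3)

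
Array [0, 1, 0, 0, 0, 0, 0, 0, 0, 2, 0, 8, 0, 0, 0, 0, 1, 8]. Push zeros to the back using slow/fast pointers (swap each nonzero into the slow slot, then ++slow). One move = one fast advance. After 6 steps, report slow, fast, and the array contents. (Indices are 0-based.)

(s=0,f=0) a[fast]=0 → fast++
(s=0,f=1) a[fast]=1≠0 swap→a[0]=1 → slow++,fast++
(s=1,f=2) a[fast]=0 → fast++
(s=1,f=3) a[fast]=0 → fast++
(s=1,f=4) a[fast]=0 → fast++
(s=1,f=5) a[fast]=0 → fast++

slow=1, fast=6, a=[1, 0, 0, 0, 0, 0, 0, 0, 0, 2, 0, 8, 0, 0, 0, 0, 1, 8]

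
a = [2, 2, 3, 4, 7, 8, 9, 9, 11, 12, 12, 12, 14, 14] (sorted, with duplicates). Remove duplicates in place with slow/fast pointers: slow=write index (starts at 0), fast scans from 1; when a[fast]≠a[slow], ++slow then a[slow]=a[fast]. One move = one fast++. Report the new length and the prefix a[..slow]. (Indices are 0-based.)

length 9; prefix = [2, 3, 4, 7, 8, 9, 11, 12, 14]

(s=0,f=1) a[fast]=2=a[slow] dup → fast++
(s=0,f=2) a[fast]=3≠a[slow]=2 write a[1]=3 → slow++,fast++
(s=1,f=3) a[fast]=4≠a[slow]=3 write a[2]=4 → slow++,fast++
(s=2,f=4) a[fast]=7≠a[slow]=4 write a[3]=7 → slow++,fast++
(s=3,f=5) a[fast]=8≠a[slow]=7 write a[4]=8 → slow++,fast++
(s=4,f=6) a[fast]=9≠a[slow]=8 write a[5]=9 → slow++,fast++
(s=5,f=7) a[fast]=9=a[slow] dup → fast++
(s=5,f=8) a[fast]=11≠a[slow]=9 write a[6]=11 → slow++,fast++
(s=6,f=9) a[fast]=12≠a[slow]=11 write a[7]=12 → slow++,fast++
(s=7,f=10) a[fast]=12=a[slow] dup → fast++
(s=7,f=11) a[fast]=12=a[slow] dup → fast++
(s=7,f=12) a[fast]=14≠a[slow]=12 write a[8]=14 → slow++,fast++
(s=8,f=13) a[fast]=14=a[slow] dup → fast++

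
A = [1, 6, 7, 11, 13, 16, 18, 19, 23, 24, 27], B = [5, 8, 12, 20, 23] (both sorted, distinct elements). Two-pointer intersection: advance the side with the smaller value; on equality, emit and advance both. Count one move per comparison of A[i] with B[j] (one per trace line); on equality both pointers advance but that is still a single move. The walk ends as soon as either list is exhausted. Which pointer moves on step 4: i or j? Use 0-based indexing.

i

i=0 j=0: 1<5, i++
i=1 j=0: 6>5, j++
i=1 j=1: 6<8, i++
i=2 j=1: 7<8, i++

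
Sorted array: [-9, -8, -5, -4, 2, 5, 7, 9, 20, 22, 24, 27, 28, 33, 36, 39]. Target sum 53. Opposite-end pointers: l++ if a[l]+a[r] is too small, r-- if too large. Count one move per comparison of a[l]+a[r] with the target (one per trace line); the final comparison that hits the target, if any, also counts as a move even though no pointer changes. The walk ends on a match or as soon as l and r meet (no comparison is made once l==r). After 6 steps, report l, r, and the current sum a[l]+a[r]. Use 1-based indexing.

l=7, r=16, sum=46

[1,16] -9+39=30 <53 → l++
[2,16] -8+39=31 <53 → l++
[3,16] -5+39=34 <53 → l++
[4,16] -4+39=35 <53 → l++
[5,16] 2+39=41 <53 → l++
[6,16] 5+39=44 <53 → l++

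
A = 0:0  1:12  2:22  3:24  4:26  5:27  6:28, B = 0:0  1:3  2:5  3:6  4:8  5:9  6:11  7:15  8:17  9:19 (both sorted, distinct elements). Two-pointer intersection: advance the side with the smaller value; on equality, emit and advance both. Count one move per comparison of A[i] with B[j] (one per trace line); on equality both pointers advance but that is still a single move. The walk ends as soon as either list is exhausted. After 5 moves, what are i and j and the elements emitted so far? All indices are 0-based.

i=1, j=5, emitted=[0]

[i=0,j=0] 0==0 emit → i++,j++
[i=1,j=1] 12>3 → j++
[i=1,j=2] 12>5 → j++
[i=1,j=3] 12>6 → j++
[i=1,j=4] 12>8 → j++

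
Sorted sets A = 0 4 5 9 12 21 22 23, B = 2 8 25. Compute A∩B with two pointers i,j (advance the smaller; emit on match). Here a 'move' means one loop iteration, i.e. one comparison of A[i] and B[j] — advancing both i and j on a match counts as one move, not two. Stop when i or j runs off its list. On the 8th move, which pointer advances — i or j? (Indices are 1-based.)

i

i=1 j=1: 0<2, i++
i=2 j=1: 4>2, j++
i=2 j=2: 4<8, i++
i=3 j=2: 5<8, i++
i=4 j=2: 9>8, j++
i=4 j=3: 9<25, i++
i=5 j=3: 12<25, i++
i=6 j=3: 21<25, i++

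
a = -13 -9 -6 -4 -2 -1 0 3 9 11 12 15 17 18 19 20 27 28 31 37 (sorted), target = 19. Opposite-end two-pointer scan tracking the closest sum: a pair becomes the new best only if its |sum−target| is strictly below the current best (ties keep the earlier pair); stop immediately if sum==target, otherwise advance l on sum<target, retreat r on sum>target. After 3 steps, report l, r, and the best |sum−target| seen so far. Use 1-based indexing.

l=1 r=20: -13+37=24 d=5 *, r--
l=1 r=19: -13+31=18 d=1 *, l++
l=2 r=19: -9+31=22 d=3, r--

l=2, r=18, best |Δ|=1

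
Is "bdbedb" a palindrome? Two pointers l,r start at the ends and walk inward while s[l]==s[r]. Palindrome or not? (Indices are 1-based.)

not a palindrome (mismatch at 3,4)

[1,6] 'b'=='b' → l++,r--
[2,5] 'd'=='d' → l++,r--
[3,4] 'b'!='e' → stop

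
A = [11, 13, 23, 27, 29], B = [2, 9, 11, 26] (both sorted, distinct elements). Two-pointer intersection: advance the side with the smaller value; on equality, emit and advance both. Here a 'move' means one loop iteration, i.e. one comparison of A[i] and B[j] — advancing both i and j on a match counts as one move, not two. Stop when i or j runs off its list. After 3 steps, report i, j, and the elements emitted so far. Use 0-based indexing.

i=1, j=3, emitted=[11]

i=0 j=0: 11>2, j++
i=0 j=1: 11>9, j++
i=0 j=2: 11==11 emit, i++,j++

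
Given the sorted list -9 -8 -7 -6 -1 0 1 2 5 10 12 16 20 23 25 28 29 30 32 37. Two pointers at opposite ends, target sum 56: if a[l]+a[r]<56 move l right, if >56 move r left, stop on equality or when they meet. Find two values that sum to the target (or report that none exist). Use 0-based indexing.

[0,19] -9+37=28 <56 → l++
[1,19] -8+37=29 <56 → l++
[2,19] -7+37=30 <56 → l++
[3,19] -6+37=31 <56 → l++
[4,19] -1+37=36 <56 → l++
[5,19] 0+37=37 <56 → l++
[6,19] 1+37=38 <56 → l++
[7,19] 2+37=39 <56 → l++
[8,19] 5+37=42 <56 → l++
[9,19] 10+37=47 <56 → l++
[10,19] 12+37=49 <56 → l++
[11,19] 16+37=53 <56 → l++
[12,19] 20+37=57 >56 → r--
[12,18] 20+32=52 <56 → l++
[13,18] 23+32=55 <56 → l++
[14,18] 25+32=57 >56 → r--
[14,17] 25+30=55 <56 → l++
[15,17] 28+30=58 >56 → r--
[15,16] 28+29=57 >56 → r--

no pair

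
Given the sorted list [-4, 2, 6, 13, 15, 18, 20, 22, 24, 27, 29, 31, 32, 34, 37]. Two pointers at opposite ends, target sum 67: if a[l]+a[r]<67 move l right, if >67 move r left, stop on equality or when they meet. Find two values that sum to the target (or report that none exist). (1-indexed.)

[1,15] -4+37=33 <67 → l++
[2,15] 2+37=39 <67 → l++
[3,15] 6+37=43 <67 → l++
[4,15] 13+37=50 <67 → l++
[5,15] 15+37=52 <67 → l++
[6,15] 18+37=55 <67 → l++
[7,15] 20+37=57 <67 → l++
[8,15] 22+37=59 <67 → l++
[9,15] 24+37=61 <67 → l++
[10,15] 27+37=64 <67 → l++
[11,15] 29+37=66 <67 → l++
[12,15] 31+37=68 >67 → r--
[12,14] 31+34=65 <67 → l++
[13,14] 32+34=66 <67 → l++

no pair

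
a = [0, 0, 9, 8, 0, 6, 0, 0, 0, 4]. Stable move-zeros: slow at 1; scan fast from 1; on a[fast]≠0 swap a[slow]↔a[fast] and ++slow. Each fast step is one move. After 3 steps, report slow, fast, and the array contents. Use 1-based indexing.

slow=1 fast=1: a[fast]=0, fast++
slow=1 fast=2: a[fast]=0, fast++
slow=1 fast=3: a[fast]=9≠0 swap→a[1]=9, slow++,fast++

slow=2, fast=4, a=[9, 0, 0, 8, 0, 6, 0, 0, 0, 4]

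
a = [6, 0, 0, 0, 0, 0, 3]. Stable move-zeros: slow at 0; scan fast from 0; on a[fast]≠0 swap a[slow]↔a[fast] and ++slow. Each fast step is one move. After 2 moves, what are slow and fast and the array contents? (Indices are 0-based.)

slow=1, fast=2, a=[6, 0, 0, 0, 0, 0, 3]

slow=0 fast=0: a[fast]=6≠0 swap→a[0]=6, slow++,fast++
slow=1 fast=1: a[fast]=0, fast++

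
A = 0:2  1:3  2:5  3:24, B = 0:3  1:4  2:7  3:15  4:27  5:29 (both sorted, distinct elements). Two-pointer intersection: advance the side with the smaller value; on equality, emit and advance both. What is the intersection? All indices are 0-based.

i=0 j=0: 2<3, i++
i=1 j=0: 3==3 emit, i++,j++
i=2 j=1: 5>4, j++
i=2 j=2: 5<7, i++
i=3 j=2: 24>7, j++
i=3 j=3: 24>15, j++
i=3 j=4: 24<27, i++

intersection = [3]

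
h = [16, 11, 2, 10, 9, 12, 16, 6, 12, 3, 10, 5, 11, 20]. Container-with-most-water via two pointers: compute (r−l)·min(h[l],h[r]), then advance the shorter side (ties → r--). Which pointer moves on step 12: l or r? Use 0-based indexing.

l=0 r=13: min(16,20)*13=208 best=208 *, l++
l=1 r=13: min(11,20)*12=132 best=208, l++
l=2 r=13: min(2,20)*11=22 best=208, l++
l=3 r=13: min(10,20)*10=100 best=208, l++
l=4 r=13: min(9,20)*9=81 best=208, l++
l=5 r=13: min(12,20)*8=96 best=208, l++
l=6 r=13: min(16,20)*7=112 best=208, l++
l=7 r=13: min(6,20)*6=36 best=208, l++
l=8 r=13: min(12,20)*5=60 best=208, l++
l=9 r=13: min(3,20)*4=12 best=208, l++
l=10 r=13: min(10,20)*3=30 best=208, l++
l=11 r=13: min(5,20)*2=10 best=208, l++

l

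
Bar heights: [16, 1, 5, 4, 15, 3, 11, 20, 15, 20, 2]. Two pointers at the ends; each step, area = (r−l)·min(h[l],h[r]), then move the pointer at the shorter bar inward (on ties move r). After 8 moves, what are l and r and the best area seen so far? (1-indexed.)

l=1 r=11: min(16,2)*10=20 best=20 *, r--
l=1 r=10: min(16,20)*9=144 best=144 *, l++
l=2 r=10: min(1,20)*8=8 best=144, l++
l=3 r=10: min(5,20)*7=35 best=144, l++
l=4 r=10: min(4,20)*6=24 best=144, l++
l=5 r=10: min(15,20)*5=75 best=144, l++
l=6 r=10: min(3,20)*4=12 best=144, l++
l=7 r=10: min(11,20)*3=33 best=144, l++

l=8, r=10, best area=144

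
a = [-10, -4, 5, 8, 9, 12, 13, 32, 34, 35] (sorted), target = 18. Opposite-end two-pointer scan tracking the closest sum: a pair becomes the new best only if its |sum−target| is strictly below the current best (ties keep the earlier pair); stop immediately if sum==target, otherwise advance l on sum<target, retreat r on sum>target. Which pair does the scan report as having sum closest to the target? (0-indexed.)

pair (5, 13) with sum 18 (|Δ|=0)

l=0 r=9: -10+35=25 d=7 *, r--
l=0 r=8: -10+34=24 d=6 *, r--
l=0 r=7: -10+32=22 d=4 *, r--
l=0 r=6: -10+13=3 d=15, l++
l=1 r=6: -4+13=9 d=9, l++
l=2 r=6: 5+13=18 d=0 *, stop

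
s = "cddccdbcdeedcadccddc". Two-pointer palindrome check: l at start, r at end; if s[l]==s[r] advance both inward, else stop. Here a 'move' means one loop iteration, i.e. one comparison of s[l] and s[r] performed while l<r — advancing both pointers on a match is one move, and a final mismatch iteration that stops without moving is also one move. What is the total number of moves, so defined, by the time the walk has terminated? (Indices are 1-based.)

[1,20] 'c'=='c' → l++,r--
[2,19] 'd'=='d' → l++,r--
[3,18] 'd'=='d' → l++,r--
[4,17] 'c'=='c' → l++,r--
[5,16] 'c'=='c' → l++,r--
[6,15] 'd'=='d' → l++,r--
[7,14] 'b'!='a' → stop

7 moves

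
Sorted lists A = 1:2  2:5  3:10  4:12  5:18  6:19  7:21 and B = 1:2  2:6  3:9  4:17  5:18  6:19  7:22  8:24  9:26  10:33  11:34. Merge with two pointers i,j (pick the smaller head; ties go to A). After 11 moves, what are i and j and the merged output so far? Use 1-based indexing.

i=7, j=6, merged so far=[2, 2, 5, 6, 9, 10, 12, 17, 18, 18, 19]

[i=1,j=1] A[i]=2<=B[j]=2 take 2 → i++
[i=2,j=1] A[i]=5>B[j]=2 take 2 → j++
[i=2,j=2] A[i]=5<=B[j]=6 take 5 → i++
[i=3,j=2] A[i]=10>B[j]=6 take 6 → j++
[i=3,j=3] A[i]=10>B[j]=9 take 9 → j++
[i=3,j=4] A[i]=10<=B[j]=17 take 10 → i++
[i=4,j=4] A[i]=12<=B[j]=17 take 12 → i++
[i=5,j=4] A[i]=18>B[j]=17 take 17 → j++
[i=5,j=5] A[i]=18<=B[j]=18 take 18 → i++
[i=6,j=5] A[i]=19>B[j]=18 take 18 → j++
[i=6,j=6] A[i]=19<=B[j]=19 take 19 → i++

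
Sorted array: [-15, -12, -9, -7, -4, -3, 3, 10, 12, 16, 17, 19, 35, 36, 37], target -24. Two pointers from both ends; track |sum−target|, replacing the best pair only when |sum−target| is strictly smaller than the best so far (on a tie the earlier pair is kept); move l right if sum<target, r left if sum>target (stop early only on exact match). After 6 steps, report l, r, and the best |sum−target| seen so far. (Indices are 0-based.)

l=0, r=8, best |Δ|=25

[0,14] -15+37=22 d=46 * → r--
[0,13] -15+36=21 d=45 * → r--
[0,12] -15+35=20 d=44 * → r--
[0,11] -15+19=4 d=28 * → r--
[0,10] -15+17=2 d=26 * → r--
[0,9] -15+16=1 d=25 * → r--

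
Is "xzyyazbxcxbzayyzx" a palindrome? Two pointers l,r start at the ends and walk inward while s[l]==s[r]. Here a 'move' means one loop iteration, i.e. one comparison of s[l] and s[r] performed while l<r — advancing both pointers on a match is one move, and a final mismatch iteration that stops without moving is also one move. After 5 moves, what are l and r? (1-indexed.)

l=6, r=12

[1,17] 'x'=='x' → l++,r--
[2,16] 'z'=='z' → l++,r--
[3,15] 'y'=='y' → l++,r--
[4,14] 'y'=='y' → l++,r--
[5,13] 'a'=='a' → l++,r--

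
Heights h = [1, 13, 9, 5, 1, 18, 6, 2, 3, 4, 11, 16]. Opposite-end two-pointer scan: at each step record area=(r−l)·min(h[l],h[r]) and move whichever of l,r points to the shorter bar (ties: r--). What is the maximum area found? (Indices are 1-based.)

max area = 130

l=1 r=12: min(1,16)*11=11 best=11 *, l++
l=2 r=12: min(13,16)*10=130 best=130 *, l++
l=3 r=12: min(9,16)*9=81 best=130, l++
l=4 r=12: min(5,16)*8=40 best=130, l++
l=5 r=12: min(1,16)*7=7 best=130, l++
l=6 r=12: min(18,16)*6=96 best=130, r--
l=6 r=11: min(18,11)*5=55 best=130, r--
l=6 r=10: min(18,4)*4=16 best=130, r--
l=6 r=9: min(18,3)*3=9 best=130, r--
l=6 r=8: min(18,2)*2=4 best=130, r--
l=6 r=7: min(18,6)*1=6 best=130, r--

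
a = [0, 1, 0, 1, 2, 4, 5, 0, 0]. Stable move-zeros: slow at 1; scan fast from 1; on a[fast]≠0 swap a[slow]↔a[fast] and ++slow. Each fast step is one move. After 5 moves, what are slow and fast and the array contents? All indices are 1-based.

(s=1,f=1) a[fast]=0 → fast++
(s=1,f=2) a[fast]=1≠0 swap→a[1]=1 → slow++,fast++
(s=2,f=3) a[fast]=0 → fast++
(s=2,f=4) a[fast]=1≠0 swap→a[2]=1 → slow++,fast++
(s=3,f=5) a[fast]=2≠0 swap→a[3]=2 → slow++,fast++

slow=4, fast=6, a=[1, 1, 2, 0, 0, 4, 5, 0, 0]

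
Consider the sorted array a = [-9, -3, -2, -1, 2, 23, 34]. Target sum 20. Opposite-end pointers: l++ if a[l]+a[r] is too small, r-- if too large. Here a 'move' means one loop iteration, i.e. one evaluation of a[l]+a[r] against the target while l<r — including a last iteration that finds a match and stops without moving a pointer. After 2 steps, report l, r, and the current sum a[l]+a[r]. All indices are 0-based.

l=1, r=5, sum=20

[0,6] -9+34=25 >20 → r--
[0,5] -9+23=14 <20 → l++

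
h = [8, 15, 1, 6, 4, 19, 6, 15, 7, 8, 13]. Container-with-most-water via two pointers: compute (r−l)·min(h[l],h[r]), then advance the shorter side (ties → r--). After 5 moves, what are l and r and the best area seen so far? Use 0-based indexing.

[0,10] min(8,13)*10=80 best=80 * → l++
[1,10] min(15,13)*9=117 best=117 * → r--
[1,9] min(15,8)*8=64 best=117 → r--
[1,8] min(15,7)*7=49 best=117 → r--
[1,7] min(15,15)*6=90 best=117 → r--

l=1, r=6, best area=117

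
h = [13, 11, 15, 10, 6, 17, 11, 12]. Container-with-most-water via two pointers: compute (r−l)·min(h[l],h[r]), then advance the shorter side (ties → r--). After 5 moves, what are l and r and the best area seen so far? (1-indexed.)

l=4, r=6, best area=84

l=1 r=8: min(13,12)*7=84 best=84 *, r--
l=1 r=7: min(13,11)*6=66 best=84, r--
l=1 r=6: min(13,17)*5=65 best=84, l++
l=2 r=6: min(11,17)*4=44 best=84, l++
l=3 r=6: min(15,17)*3=45 best=84, l++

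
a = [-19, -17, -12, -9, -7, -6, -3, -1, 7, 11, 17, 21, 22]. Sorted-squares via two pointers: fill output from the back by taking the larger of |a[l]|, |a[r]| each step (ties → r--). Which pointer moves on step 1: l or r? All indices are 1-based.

r

[1,13] |-19|<=|22| out[13]=484 → r--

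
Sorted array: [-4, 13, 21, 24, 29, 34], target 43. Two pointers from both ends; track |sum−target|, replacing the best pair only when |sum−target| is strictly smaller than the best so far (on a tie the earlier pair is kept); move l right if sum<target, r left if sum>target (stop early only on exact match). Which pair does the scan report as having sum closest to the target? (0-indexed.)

[0,5] -4+34=30 d=13 * → l++
[1,5] 13+34=47 d=4 * → r--
[1,4] 13+29=42 d=1 * → l++
[2,4] 21+29=50 d=7 → r--
[2,3] 21+24=45 d=2 → r--

pair (13, 29) with sum 42 (|Δ|=1)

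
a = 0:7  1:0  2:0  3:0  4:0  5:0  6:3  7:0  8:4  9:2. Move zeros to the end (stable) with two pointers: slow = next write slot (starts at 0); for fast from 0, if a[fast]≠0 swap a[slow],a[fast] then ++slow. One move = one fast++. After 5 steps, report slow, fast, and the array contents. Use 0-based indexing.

slow=0 fast=0: a[fast]=7≠0 swap→a[0]=7, slow++,fast++
slow=1 fast=1: a[fast]=0, fast++
slow=1 fast=2: a[fast]=0, fast++
slow=1 fast=3: a[fast]=0, fast++
slow=1 fast=4: a[fast]=0, fast++

slow=1, fast=5, a=[7, 0, 0, 0, 0, 0, 3, 0, 4, 2]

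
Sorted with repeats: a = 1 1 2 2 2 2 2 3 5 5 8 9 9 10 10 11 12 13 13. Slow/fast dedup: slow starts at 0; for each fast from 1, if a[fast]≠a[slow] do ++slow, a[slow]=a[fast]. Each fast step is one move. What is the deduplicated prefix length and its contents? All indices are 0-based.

length 10; prefix = [1, 2, 3, 5, 8, 9, 10, 11, 12, 13]

slow=0 fast=1: a[fast]=1=a[slow] dup, fast++
slow=0 fast=2: a[fast]=2≠a[slow]=1 write a[1]=2, slow++,fast++
slow=1 fast=3: a[fast]=2=a[slow] dup, fast++
slow=1 fast=4: a[fast]=2=a[slow] dup, fast++
slow=1 fast=5: a[fast]=2=a[slow] dup, fast++
slow=1 fast=6: a[fast]=2=a[slow] dup, fast++
slow=1 fast=7: a[fast]=3≠a[slow]=2 write a[2]=3, slow++,fast++
slow=2 fast=8: a[fast]=5≠a[slow]=3 write a[3]=5, slow++,fast++
slow=3 fast=9: a[fast]=5=a[slow] dup, fast++
slow=3 fast=10: a[fast]=8≠a[slow]=5 write a[4]=8, slow++,fast++
slow=4 fast=11: a[fast]=9≠a[slow]=8 write a[5]=9, slow++,fast++
slow=5 fast=12: a[fast]=9=a[slow] dup, fast++
slow=5 fast=13: a[fast]=10≠a[slow]=9 write a[6]=10, slow++,fast++
slow=6 fast=14: a[fast]=10=a[slow] dup, fast++
slow=6 fast=15: a[fast]=11≠a[slow]=10 write a[7]=11, slow++,fast++
slow=7 fast=16: a[fast]=12≠a[slow]=11 write a[8]=12, slow++,fast++
slow=8 fast=17: a[fast]=13≠a[slow]=12 write a[9]=13, slow++,fast++
slow=9 fast=18: a[fast]=13=a[slow] dup, fast++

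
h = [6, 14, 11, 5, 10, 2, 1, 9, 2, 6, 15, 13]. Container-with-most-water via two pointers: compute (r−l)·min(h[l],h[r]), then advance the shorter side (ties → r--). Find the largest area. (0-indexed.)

[0,11] min(6,13)*11=66 best=66 * → l++
[1,11] min(14,13)*10=130 best=130 * → r--
[1,10] min(14,15)*9=126 best=130 → l++
[2,10] min(11,15)*8=88 best=130 → l++
[3,10] min(5,15)*7=35 best=130 → l++
[4,10] min(10,15)*6=60 best=130 → l++
[5,10] min(2,15)*5=10 best=130 → l++
[6,10] min(1,15)*4=4 best=130 → l++
[7,10] min(9,15)*3=27 best=130 → l++
[8,10] min(2,15)*2=4 best=130 → l++
[9,10] min(6,15)*1=6 best=130 → l++

max area = 130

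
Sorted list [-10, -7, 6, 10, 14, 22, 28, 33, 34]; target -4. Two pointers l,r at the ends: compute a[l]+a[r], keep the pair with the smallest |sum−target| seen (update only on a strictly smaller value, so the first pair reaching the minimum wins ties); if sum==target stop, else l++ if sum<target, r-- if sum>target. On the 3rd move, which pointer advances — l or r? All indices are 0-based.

r

l=0 r=8: -10+34=24 d=28 *, r--
l=0 r=7: -10+33=23 d=27 *, r--
l=0 r=6: -10+28=18 d=22 *, r--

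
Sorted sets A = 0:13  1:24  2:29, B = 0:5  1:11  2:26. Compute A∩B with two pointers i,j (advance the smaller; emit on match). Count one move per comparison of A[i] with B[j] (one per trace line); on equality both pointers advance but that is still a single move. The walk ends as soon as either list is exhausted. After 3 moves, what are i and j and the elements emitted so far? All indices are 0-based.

i=1, j=2, emitted=[]

[i=0,j=0] 13>5 → j++
[i=0,j=1] 13>11 → j++
[i=0,j=2] 13<26 → i++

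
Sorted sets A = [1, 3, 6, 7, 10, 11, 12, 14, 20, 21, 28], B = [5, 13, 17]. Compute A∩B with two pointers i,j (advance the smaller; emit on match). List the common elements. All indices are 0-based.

intersection = []

i=0 j=0: 1<5, i++
i=1 j=0: 3<5, i++
i=2 j=0: 6>5, j++
i=2 j=1: 6<13, i++
i=3 j=1: 7<13, i++
i=4 j=1: 10<13, i++
i=5 j=1: 11<13, i++
i=6 j=1: 12<13, i++
i=7 j=1: 14>13, j++
i=7 j=2: 14<17, i++
i=8 j=2: 20>17, j++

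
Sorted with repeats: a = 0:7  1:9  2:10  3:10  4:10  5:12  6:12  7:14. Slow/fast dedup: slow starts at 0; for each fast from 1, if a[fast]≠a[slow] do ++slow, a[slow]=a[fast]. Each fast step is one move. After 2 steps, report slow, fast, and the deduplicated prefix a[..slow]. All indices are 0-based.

slow=2, fast=3, prefix=[7, 9, 10]

slow=0 fast=1: a[fast]=9≠a[slow]=7 write a[1]=9, slow++,fast++
slow=1 fast=2: a[fast]=10≠a[slow]=9 write a[2]=10, slow++,fast++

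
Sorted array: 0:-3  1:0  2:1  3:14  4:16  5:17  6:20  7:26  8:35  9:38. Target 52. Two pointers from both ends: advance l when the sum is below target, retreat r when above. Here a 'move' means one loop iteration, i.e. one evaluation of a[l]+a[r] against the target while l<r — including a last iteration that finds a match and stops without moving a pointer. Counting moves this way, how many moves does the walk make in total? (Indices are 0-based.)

[0,9] -3+38=35 <52 → l++
[1,9] 0+38=38 <52 → l++
[2,9] 1+38=39 <52 → l++
[3,9] 14+38=52 → found

4 moves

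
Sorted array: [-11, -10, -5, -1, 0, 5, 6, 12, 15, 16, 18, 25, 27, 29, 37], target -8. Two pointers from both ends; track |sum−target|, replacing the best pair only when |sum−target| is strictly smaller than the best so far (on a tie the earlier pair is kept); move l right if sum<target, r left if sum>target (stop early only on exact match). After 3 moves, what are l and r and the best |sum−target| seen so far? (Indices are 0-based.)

l=0, r=11, best |Δ|=24

[0,14] -11+37=26 d=34 * → r--
[0,13] -11+29=18 d=26 * → r--
[0,12] -11+27=16 d=24 * → r--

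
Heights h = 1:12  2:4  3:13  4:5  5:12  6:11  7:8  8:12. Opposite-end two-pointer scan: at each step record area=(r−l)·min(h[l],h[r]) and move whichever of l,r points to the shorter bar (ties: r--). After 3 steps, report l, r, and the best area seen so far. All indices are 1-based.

l=1, r=5, best area=84

l=1 r=8: min(12,12)*7=84 best=84 *, r--
l=1 r=7: min(12,8)*6=48 best=84, r--
l=1 r=6: min(12,11)*5=55 best=84, r--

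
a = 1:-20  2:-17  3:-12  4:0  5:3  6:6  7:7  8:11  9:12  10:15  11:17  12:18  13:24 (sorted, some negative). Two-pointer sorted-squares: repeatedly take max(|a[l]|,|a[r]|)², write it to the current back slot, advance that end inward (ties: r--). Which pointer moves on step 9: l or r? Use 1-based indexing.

r

l=1 r=13: |-20|<=|24| out[13]=576, r--
l=1 r=12: |-20|>|18| out[12]=400, l++
l=2 r=12: |-17|<=|18| out[11]=324, r--
l=2 r=11: |-17|<=|17| out[10]=289, r--
l=2 r=10: |-17|>|15| out[9]=289, l++
l=3 r=10: |-12|<=|15| out[8]=225, r--
l=3 r=9: |-12|<=|12| out[7]=144, r--
l=3 r=8: |-12|>|11| out[6]=144, l++
l=4 r=8: |0|<=|11| out[5]=121, r--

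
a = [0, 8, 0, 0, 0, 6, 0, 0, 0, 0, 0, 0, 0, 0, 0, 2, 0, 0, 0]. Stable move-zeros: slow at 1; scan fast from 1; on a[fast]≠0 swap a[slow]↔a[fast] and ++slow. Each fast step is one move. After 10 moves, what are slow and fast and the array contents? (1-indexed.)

(s=1,f=1) a[fast]=0 → fast++
(s=1,f=2) a[fast]=8≠0 swap→a[1]=8 → slow++,fast++
(s=2,f=3) a[fast]=0 → fast++
(s=2,f=4) a[fast]=0 → fast++
(s=2,f=5) a[fast]=0 → fast++
(s=2,f=6) a[fast]=6≠0 swap→a[2]=6 → slow++,fast++
(s=3,f=7) a[fast]=0 → fast++
(s=3,f=8) a[fast]=0 → fast++
(s=3,f=9) a[fast]=0 → fast++
(s=3,f=10) a[fast]=0 → fast++

slow=3, fast=11, a=[8, 6, 0, 0, 0, 0, 0, 0, 0, 0, 0, 0, 0, 0, 0, 2, 0, 0, 0]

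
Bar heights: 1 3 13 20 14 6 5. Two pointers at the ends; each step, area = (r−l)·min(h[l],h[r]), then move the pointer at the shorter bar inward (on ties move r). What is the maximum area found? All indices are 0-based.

max area = 26

[0,6] min(1,5)*6=6 best=6 * → l++
[1,6] min(3,5)*5=15 best=15 * → l++
[2,6] min(13,5)*4=20 best=20 * → r--
[2,5] min(13,6)*3=18 best=20 → r--
[2,4] min(13,14)*2=26 best=26 * → l++
[3,4] min(20,14)*1=14 best=26 → r--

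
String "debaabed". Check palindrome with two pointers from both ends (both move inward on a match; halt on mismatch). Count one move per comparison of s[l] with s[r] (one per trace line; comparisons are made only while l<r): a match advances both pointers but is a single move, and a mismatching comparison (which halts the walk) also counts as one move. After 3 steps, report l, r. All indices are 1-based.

l=4, r=5

[1,8] 'd'=='d' → l++,r--
[2,7] 'e'=='e' → l++,r--
[3,6] 'b'=='b' → l++,r--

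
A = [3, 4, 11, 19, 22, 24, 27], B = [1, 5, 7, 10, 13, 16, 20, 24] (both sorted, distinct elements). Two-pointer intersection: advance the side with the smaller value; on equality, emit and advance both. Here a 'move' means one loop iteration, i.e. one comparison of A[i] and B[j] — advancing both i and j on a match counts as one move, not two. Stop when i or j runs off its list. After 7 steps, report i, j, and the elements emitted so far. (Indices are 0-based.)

i=0 j=0: 3>1, j++
i=0 j=1: 3<5, i++
i=1 j=1: 4<5, i++
i=2 j=1: 11>5, j++
i=2 j=2: 11>7, j++
i=2 j=3: 11>10, j++
i=2 j=4: 11<13, i++

i=3, j=4, emitted=[]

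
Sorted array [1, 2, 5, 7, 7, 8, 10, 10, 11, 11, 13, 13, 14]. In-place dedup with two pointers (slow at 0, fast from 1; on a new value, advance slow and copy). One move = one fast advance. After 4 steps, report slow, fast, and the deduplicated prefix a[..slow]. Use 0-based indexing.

slow=3, fast=5, prefix=[1, 2, 5, 7]

slow=0 fast=1: a[fast]=2≠a[slow]=1 write a[1]=2, slow++,fast++
slow=1 fast=2: a[fast]=5≠a[slow]=2 write a[2]=5, slow++,fast++
slow=2 fast=3: a[fast]=7≠a[slow]=5 write a[3]=7, slow++,fast++
slow=3 fast=4: a[fast]=7=a[slow] dup, fast++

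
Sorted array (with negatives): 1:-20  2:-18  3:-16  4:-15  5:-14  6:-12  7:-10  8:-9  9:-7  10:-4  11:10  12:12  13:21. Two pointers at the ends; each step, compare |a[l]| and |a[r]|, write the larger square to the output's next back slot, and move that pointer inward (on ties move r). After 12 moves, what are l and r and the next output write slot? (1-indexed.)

l=10, r=10, next write slot=1

l=1 r=13: |-20|<=|21| out[13]=441, r--
l=1 r=12: |-20|>|12| out[12]=400, l++
l=2 r=12: |-18|>|12| out[11]=324, l++
l=3 r=12: |-16|>|12| out[10]=256, l++
l=4 r=12: |-15|>|12| out[9]=225, l++
l=5 r=12: |-14|>|12| out[8]=196, l++
l=6 r=12: |-12|<=|12| out[7]=144, r--
l=6 r=11: |-12|>|10| out[6]=144, l++
l=7 r=11: |-10|<=|10| out[5]=100, r--
l=7 r=10: |-10|>|-4| out[4]=100, l++
l=8 r=10: |-9|>|-4| out[3]=81, l++
l=9 r=10: |-7|>|-4| out[2]=49, l++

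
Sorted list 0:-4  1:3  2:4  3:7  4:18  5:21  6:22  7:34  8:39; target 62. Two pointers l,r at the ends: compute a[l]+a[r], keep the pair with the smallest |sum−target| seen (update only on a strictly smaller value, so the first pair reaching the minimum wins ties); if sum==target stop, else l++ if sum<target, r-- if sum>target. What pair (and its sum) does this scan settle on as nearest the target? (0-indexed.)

pair (22, 39) with sum 61 (|Δ|=1)

[0,8] -4+39=35 d=27 * → l++
[1,8] 3+39=42 d=20 * → l++
[2,8] 4+39=43 d=19 * → l++
[3,8] 7+39=46 d=16 * → l++
[4,8] 18+39=57 d=5 * → l++
[5,8] 21+39=60 d=2 * → l++
[6,8] 22+39=61 d=1 * → l++
[7,8] 34+39=73 d=11 → r--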